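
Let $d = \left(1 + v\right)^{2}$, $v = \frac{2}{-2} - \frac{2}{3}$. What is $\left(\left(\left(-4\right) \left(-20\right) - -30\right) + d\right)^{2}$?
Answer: $\frac{988036}{81} \approx 12198.0$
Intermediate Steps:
$v = - \frac{5}{3}$ ($v = 2 \left(- \frac{1}{2}\right) - \frac{2}{3} = -1 - \frac{2}{3} = - \frac{5}{3} \approx -1.6667$)
$d = \frac{4}{9}$ ($d = \left(1 - \frac{5}{3}\right)^{2} = \left(- \frac{2}{3}\right)^{2} = \frac{4}{9} \approx 0.44444$)
$\left(\left(\left(-4\right) \left(-20\right) - -30\right) + d\right)^{2} = \left(\left(\left(-4\right) \left(-20\right) - -30\right) + \frac{4}{9}\right)^{2} = \left(\left(80 + 30\right) + \frac{4}{9}\right)^{2} = \left(110 + \frac{4}{9}\right)^{2} = \left(\frac{994}{9}\right)^{2} = \frac{988036}{81}$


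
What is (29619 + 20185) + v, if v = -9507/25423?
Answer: 1266157585/25423 ≈ 49804.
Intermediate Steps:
v = -9507/25423 (v = -9507*1/25423 = -9507/25423 ≈ -0.37395)
(29619 + 20185) + v = (29619 + 20185) - 9507/25423 = 49804 - 9507/25423 = 1266157585/25423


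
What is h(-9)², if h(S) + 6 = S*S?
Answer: 5625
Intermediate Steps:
h(S) = -6 + S² (h(S) = -6 + S*S = -6 + S²)
h(-9)² = (-6 + (-9)²)² = (-6 + 81)² = 75² = 5625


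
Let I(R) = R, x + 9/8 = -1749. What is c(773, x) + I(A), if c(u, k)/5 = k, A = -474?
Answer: -73797/8 ≈ -9224.6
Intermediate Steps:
x = -14001/8 (x = -9/8 - 1749 = -14001/8 ≈ -1750.1)
c(u, k) = 5*k
c(773, x) + I(A) = 5*(-14001/8) - 474 = -70005/8 - 474 = -73797/8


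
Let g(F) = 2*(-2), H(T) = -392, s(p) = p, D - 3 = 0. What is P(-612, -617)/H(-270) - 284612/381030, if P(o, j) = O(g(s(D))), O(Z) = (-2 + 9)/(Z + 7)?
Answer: -2677547/3556280 ≈ -0.75291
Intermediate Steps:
D = 3 (D = 3 + 0 = 3)
g(F) = -4
O(Z) = 7/(7 + Z)
P(o, j) = 7/3 (P(o, j) = 7/(7 - 4) = 7/3)
P(-612, -617)/H(-270) - 284612/381030 = (7/3)/(-392) - 284612/381030 = (7/3)*(-1/392) - 284612*1/381030 = -1/168 - 142306/190515 = -2677547/3556280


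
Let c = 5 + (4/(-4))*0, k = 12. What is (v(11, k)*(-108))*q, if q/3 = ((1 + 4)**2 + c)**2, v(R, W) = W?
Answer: -3499200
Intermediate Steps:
c = 5 (c = 5 + (4*(-1/4))*0 = 5 - 1*0 = 5 + 0 = 5)
q = 2700 (q = 3*((1 + 4)**2 + 5)**2 = 3*(5**2 + 5)**2 = 3*(25 + 5)**2 = 3*30**2 = 3*900 = 2700)
(v(11, k)*(-108))*q = (12*(-108))*2700 = -1296*2700 = -3499200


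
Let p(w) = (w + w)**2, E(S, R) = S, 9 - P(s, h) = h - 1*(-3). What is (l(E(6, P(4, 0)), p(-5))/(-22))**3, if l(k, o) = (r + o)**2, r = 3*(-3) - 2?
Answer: -496981290961/10648 ≈ -4.6674e+7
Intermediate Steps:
P(s, h) = 6 - h (P(s, h) = 9 - (h - 1*(-3)) = 9 - (h + 3) = 9 - (3 + h) = 9 + (-3 - h) = 6 - h)
p(w) = 4*w**2 (p(w) = (2*w)**2 = 4*w**2)
r = -11 (r = -9 - 2 = -11)
l(k, o) = (-11 + o)**2
(l(E(6, P(4, 0)), p(-5))/(-22))**3 = ((-11 + 4*(-5)**2)**2/(-22))**3 = ((-11 + 4*25)**2*(-1/22))**3 = ((-11 + 100)**2*(-1/22))**3 = (89**2*(-1/22))**3 = (7921*(-1/22))**3 = (-7921/22)**3 = -496981290961/10648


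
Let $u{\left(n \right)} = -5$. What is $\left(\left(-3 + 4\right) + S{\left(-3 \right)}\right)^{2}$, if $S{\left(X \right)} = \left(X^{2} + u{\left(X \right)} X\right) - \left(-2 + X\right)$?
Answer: $900$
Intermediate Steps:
$S{\left(X \right)} = 2 + X^{2} - 6 X$ ($S{\left(X \right)} = \left(X^{2} - 5 X\right) - \left(-2 + X\right) = 2 + X^{2} - 6 X$)
$\left(\left(-3 + 4\right) + S{\left(-3 \right)}\right)^{2} = \left(\left(-3 + 4\right) + \left(2 + \left(-3\right)^{2} - -18\right)\right)^{2} = \left(1 + \left(2 + 9 + 18\right)\right)^{2} = \left(1 + 29\right)^{2} = 30^{2} = 900$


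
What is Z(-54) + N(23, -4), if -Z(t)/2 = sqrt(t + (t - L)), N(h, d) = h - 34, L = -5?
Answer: -11 - 2*I*sqrt(103) ≈ -11.0 - 20.298*I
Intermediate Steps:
N(h, d) = -34 + h
Z(t) = -2*sqrt(5 + 2*t) (Z(t) = -2*sqrt(t + (t - 1*(-5))) = -2*sqrt(t + (t + 5)) = -2*sqrt(t + (5 + t)) = -2*sqrt(5 + 2*t))
Z(-54) + N(23, -4) = -2*sqrt(5 + 2*(-54)) + (-34 + 23) = -2*sqrt(5 - 108) - 11 = -2*I*sqrt(103) - 11 = -11 - 2*I*sqrt(103)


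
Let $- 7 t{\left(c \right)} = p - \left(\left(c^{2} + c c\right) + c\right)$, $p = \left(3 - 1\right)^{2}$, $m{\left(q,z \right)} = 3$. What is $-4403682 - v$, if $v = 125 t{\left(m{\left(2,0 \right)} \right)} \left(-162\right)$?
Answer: $- \frac{30481524}{7} \approx -4.3545 \cdot 10^{6}$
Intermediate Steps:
$p = 4$ ($p = 2^{2} = 4$)
$t{\left(c \right)} = - \frac{4}{7} + \frac{c}{7} + \frac{2 c^{2}}{7}$ ($t{\left(c \right)} = - \frac{4 - \left(\left(c^{2} + c c\right) + c\right)}{7} = - \frac{4 - \left(\left(c^{2} + c^{2}\right) + c\right)}{7} = - \frac{4 - \left(2 c^{2} + c\right)}{7} = - \frac{4 - \left(c + 2 c^{2}\right)}{7} = - \frac{4 - c - 2 c^{2}}{7} = - \frac{4}{7} + \frac{c}{7} + \frac{2 c^{2}}{7}$)
$v = - \frac{344250}{7}$ ($v = 125 \left(- \frac{4}{7} + \frac{1}{7} \cdot 3 + \frac{2 \cdot 3^{2}}{7}\right) \left(-162\right) = 125 \left(- \frac{4}{7} + \frac{3}{7} + \frac{2}{7} \cdot 9\right) \left(-162\right) = 125 \left(- \frac{4}{7} + \frac{3}{7} + \frac{18}{7}\right) \left(-162\right) = 125 \cdot \frac{17}{7} \left(-162\right) = \frac{2125}{7} \left(-162\right) = - \frac{344250}{7} \approx -49179.0$)
$-4403682 - v = -4403682 - - \frac{344250}{7} = -4403682 + \frac{344250}{7} = - \frac{30481524}{7}$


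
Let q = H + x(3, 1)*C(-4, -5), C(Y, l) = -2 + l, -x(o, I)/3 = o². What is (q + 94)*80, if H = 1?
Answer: 22720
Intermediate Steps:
x(o, I) = -3*o²
q = 190 (q = 1 + (-3*3²)*(-2 - 5) = 1 - 3*9*(-7) = 1 - 27*(-7) = 1 + 189 = 190)
(q + 94)*80 = (190 + 94)*80 = 284*80 = 22720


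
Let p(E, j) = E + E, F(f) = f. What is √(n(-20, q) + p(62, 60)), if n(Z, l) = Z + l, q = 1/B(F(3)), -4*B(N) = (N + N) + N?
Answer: 2*√233/3 ≈ 10.176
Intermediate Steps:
B(N) = -3*N/4 (B(N) = -((N + N) + N)/4 = -(2*N + N)/4 = -3*N/4)
p(E, j) = 2*E
q = -4/9 (q = 1/(-¾*3) = 1/(-9/4) = -4/9 ≈ -0.44444)
√(n(-20, q) + p(62, 60)) = √((-20 - 4/9) + 2*62) = √(-184/9 + 124) = √(932/9) = 2*√233/3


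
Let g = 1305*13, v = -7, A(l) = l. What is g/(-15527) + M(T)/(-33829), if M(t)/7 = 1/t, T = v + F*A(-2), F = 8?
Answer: -13199797966/12081046309 ≈ -1.0926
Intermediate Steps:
g = 16965
T = -23 (T = -7 + 8*(-2) = -7 - 16 = -23)
M(t) = 7/t
g/(-15527) + M(T)/(-33829) = 16965/(-15527) + (7/(-23))/(-33829) = 16965*(-1/15527) + (7*(-1/23))*(-1/33829) = -16965/15527 - 7/23*(-1/33829) = -16965/15527 + 7/778067 = -13199797966/12081046309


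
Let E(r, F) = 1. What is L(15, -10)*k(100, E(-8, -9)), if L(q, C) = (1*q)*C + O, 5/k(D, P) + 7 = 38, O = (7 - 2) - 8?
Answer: -765/31 ≈ -24.677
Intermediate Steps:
O = -3 (O = 5 - 8 = -3)
k(D, P) = 5/31 (k(D, P) = 5/(-7 + 38) = 5/31)
L(q, C) = -3 + C*q (L(q, C) = (1*q)*C - 3 = q*C - 3 = C*q - 3 = -3 + C*q)
L(15, -10)*k(100, E(-8, -9)) = (-3 - 10*15)*(5/31) = (-3 - 150)*(5/31) = -153*5/31 = -765/31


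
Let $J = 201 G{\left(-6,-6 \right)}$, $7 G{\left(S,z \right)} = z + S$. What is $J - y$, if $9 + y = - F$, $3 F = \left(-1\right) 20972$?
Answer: $- \frac{153851}{21} \approx -7326.2$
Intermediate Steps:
$F = - \frac{20972}{3}$ ($F = \frac{\left(-1\right) 20972}{3} = \frac{1}{3} \left(-20972\right) = - \frac{20972}{3} \approx -6990.7$)
$G{\left(S,z \right)} = \frac{S}{7} + \frac{z}{7}$ ($G{\left(S,z \right)} = \frac{z + S}{7} = \frac{S + z}{7} = \frac{S}{7} + \frac{z}{7}$)
$y = \frac{20945}{3}$ ($y = -9 - - \frac{20972}{3} = -9 + \frac{20972}{3} = \frac{20945}{3} \approx 6981.7$)
$J = - \frac{2412}{7}$ ($J = 201 \left(\frac{1}{7} \left(-6\right) + \frac{1}{7} \left(-6\right)\right) = 201 \left(- \frac{6}{7} - \frac{6}{7}\right) = 201 \left(- \frac{12}{7}\right) = - \frac{2412}{7} \approx -344.57$)
$J - y = - \frac{2412}{7} - \frac{20945}{3} = - \frac{153851}{21}$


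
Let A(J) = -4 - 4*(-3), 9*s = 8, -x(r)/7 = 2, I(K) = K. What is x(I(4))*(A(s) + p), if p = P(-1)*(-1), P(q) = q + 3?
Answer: -84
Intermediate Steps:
P(q) = 3 + q
x(r) = -14 (x(r) = -7*2 = -14)
s = 8/9 (s = (⅑)*8 = 8/9 ≈ 0.88889)
A(J) = 8 (A(J) = -4 + 12 = 8)
p = -2 (p = (3 - 1)*(-1) = 2*(-1) = -2)
x(I(4))*(A(s) + p) = -14*(8 - 2) = -14*6 = -84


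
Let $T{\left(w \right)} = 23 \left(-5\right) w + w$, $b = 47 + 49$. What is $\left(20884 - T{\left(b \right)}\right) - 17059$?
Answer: $14769$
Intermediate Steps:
$b = 96$
$T{\left(w \right)} = - 114 w$ ($T{\left(w \right)} = - 115 w + w = - 114 w$)
$\left(20884 - T{\left(b \right)}\right) - 17059 = \left(20884 - \left(-114\right) 96\right) - 17059 = \left(20884 - -10944\right) - 17059 = \left(20884 + 10944\right) - 17059 = 31828 - 17059 = 14769$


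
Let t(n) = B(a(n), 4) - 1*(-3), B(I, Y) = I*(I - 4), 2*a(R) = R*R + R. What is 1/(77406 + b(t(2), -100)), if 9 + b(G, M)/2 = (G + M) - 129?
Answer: 1/76930 ≈ 1.2999e-5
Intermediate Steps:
a(R) = R/2 + R²/2 (a(R) = (R*R + R)/2 = (R² + R)/2 = (R + R²)/2 = R/2 + R²/2)
B(I, Y) = I*(-4 + I)
t(n) = 3 + n*(1 + n)*(-4 + n*(1 + n)/2)/2 (t(n) = (n*(1 + n)/2)*(-4 + n*(1 + n)/2) - 1*(-3) = n*(1 + n)*(-4 + n*(1 + n)/2)/2 + 3 = 3 + n*(1 + n)*(-4 + n*(1 + n)/2)/2)
b(G, M) = -276 + 2*G + 2*M (b(G, M) = -18 + 2*((G + M) - 129) = -18 + 2*(-129 + G + M) = -18 + (-258 + 2*G + 2*M) = -276 + 2*G + 2*M)
1/(77406 + b(t(2), -100)) = 1/(77406 + (-276 + 2*(3 + (¼)*2*(1 + 2)*(-8 + 2*(1 + 2))) + 2*(-100))) = 1/(77406 + (-276 + 2*(3 + (¼)*2*3*(-8 + 2*3)) - 200)) = 1/(77406 + (-276 + 2*(3 + (¼)*2*3*(-8 + 6)) - 200)) = 1/(77406 + (-276 + 2*(3 + (¼)*2*3*(-2)) - 200)) = 1/(77406 + (-276 + 2*(3 - 3) - 200)) = 1/(77406 + (-276 + 2*0 - 200)) = 1/(77406 + (-276 + 0 - 200)) = 1/(77406 - 476) = 1/76930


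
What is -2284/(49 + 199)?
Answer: -571/62 ≈ -9.2097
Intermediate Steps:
-2284/(49 + 199) = -2284/248 = -2284*1/248 = -571/62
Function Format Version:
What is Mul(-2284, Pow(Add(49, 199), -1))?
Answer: Rational(-571, 62) ≈ -9.2097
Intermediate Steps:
Mul(-2284, Pow(Add(49, 199), -1)) = Mul(-2284, Pow(248, -1)) = Mul(-2284, Rational(1, 248)) = Rational(-571, 62)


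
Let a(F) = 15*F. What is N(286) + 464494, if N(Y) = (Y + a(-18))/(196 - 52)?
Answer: 4180447/9 ≈ 4.6449e+5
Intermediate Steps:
N(Y) = -15/8 + Y/144 (N(Y) = (Y + 15*(-18))/(196 - 52) = (Y - 270)/144 = (-270 + Y)*(1/144) = -15/8 + Y/144)
N(286) + 464494 = (-15/8 + (1/144)*286) + 464494 = (-15/8 + 143/72) + 464494 = ⅑ + 464494 = 4180447/9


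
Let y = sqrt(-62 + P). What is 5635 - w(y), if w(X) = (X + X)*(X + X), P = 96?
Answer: 5499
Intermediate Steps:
y = sqrt(34) (y = sqrt(-62 + 96) = sqrt(34) ≈ 5.8309)
w(X) = 4*X**2 (w(X) = (2*X)*(2*X) = 4*X**2)
5635 - w(y) = 5635 - 4*(sqrt(34))**2 = 5635 - 4*34 = 5635 - 1*136 = 5635 - 136 = 5499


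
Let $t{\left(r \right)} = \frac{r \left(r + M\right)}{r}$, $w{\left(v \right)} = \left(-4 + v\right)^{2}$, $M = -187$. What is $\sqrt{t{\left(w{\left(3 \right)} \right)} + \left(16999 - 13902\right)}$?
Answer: $\sqrt{2911} \approx 53.954$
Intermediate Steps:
$t{\left(r \right)} = -187 + r$ ($t{\left(r \right)} = \frac{r \left(r - 187\right)}{r} = \frac{r \left(-187 + r\right)}{r} = -187 + r$)
$\sqrt{t{\left(w{\left(3 \right)} \right)} + \left(16999 - 13902\right)} = \sqrt{\left(-187 + \left(-4 + 3\right)^{2}\right) + \left(16999 - 13902\right)} = \sqrt{\left(-187 + \left(-1\right)^{2}\right) + 3097} = \sqrt{\left(-187 + 1\right) + 3097} = \sqrt{-186 + 3097} = \sqrt{2911}$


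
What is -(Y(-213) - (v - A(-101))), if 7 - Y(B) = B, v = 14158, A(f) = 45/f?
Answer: 1407783/101 ≈ 13938.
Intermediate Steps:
Y(B) = 7 - B
-(Y(-213) - (v - A(-101))) = -((7 - 1*(-213)) - (14158 - 45/(-101))) = -((7 + 213) - (14158 - 45*(-1)/101)) = -(220 - (14158 - 1*(-45/101))) = -(220 - (14158 + 45/101)) = -(220 - 1*1430003/101) = -(220 - 1430003/101) = -1*(-1407783/101) = 1407783/101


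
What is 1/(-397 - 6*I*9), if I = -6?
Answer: -1/73 ≈ -0.013699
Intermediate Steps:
1/(-397 - 6*I*9) = 1/(-397 - 6*(-6)*9) = 1/(-397 + 36*9) = 1/(-397 + 324) = 1/(-73) = -1/73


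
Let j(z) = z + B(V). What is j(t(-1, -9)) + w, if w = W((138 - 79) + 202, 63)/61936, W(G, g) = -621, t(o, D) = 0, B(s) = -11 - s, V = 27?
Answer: -2354189/61936 ≈ -38.010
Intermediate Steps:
j(z) = -38 + z (j(z) = z + (-11 - 1*27) = z + (-11 - 27) = z - 38 = -38 + z)
w = -621/61936 ≈ -0.010026
j(t(-1, -9)) + w = (-38 + 0) - 621/61936 = -38 - 621/61936 = -2354189/61936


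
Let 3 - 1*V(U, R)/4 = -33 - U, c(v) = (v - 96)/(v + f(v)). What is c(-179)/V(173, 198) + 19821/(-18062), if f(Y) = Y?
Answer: -269419109/245715448 ≈ -1.0965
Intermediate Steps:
c(v) = (-96 + v)/(2*v) (c(v) = (v - 96)/(v + v) = (-96 + v)/((2*v)) = (-96 + v)*(1/(2*v)) = (-96 + v)/(2*v))
V(U, R) = 144 + 4*U (V(U, R) = 12 - 4*(-33 - U) = 12 + (132 + 4*U) = 144 + 4*U)
c(-179)/V(173, 198) + 19821/(-18062) = ((½)*(-96 - 179)/(-179))/(144 + 4*173) + 19821/(-18062) = ((½)*(-1/179)*(-275))/(144 + 692) + 19821*(-1/18062) = (275/358)/836 - 19821/18062 = (275/358)*(1/836) - 19821/18062 = 25/27208 - 19821/18062 = -269419109/245715448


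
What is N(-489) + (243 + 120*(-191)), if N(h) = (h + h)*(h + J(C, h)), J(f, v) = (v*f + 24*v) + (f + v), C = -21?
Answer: 2389071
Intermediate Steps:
J(f, v) = f + 25*v + f*v (J(f, v) = (f*v + 24*v) + (f + v) = (24*v + f*v) + (f + v) = f + 25*v + f*v)
N(h) = 2*h*(-21 + 5*h) (N(h) = (h + h)*(h + (-21 + 25*h - 21*h)) = (2*h)*(h + (-21 + 4*h)) = (2*h)*(-21 + 5*h) = 2*h*(-21 + 5*h))
N(-489) + (243 + 120*(-191)) = 2*(-489)*(-21 + 5*(-489)) + (243 + 120*(-191)) = 2*(-489)*(-21 - 2445) + (243 - 22920) = 2*(-489)*(-2466) - 22677 = 2411748 - 22677 = 2389071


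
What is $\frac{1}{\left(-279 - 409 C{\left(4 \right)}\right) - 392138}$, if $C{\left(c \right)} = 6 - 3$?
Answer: $- \frac{1}{393644} \approx -2.5404 \cdot 10^{-6}$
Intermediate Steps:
$C{\left(c \right)} = 3$ ($C{\left(c \right)} = 6 - 3 = 3$)
$\frac{1}{\left(-279 - 409 C{\left(4 \right)}\right) - 392138} = \frac{1}{\left(-279 - 1227\right) - 392138} = \frac{1}{-1506 - 392138} = \frac{1}{-393644} = - \frac{1}{393644}$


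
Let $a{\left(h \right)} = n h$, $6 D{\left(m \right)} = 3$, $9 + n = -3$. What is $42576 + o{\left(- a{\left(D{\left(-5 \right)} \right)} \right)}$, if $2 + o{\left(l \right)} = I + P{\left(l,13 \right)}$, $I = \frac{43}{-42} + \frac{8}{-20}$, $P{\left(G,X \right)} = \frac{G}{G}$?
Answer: $\frac{8940451}{210} \approx 42574.0$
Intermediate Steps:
$n = -12$ ($n = -9 - 3 = -12$)
$D{\left(m \right)} = \frac{1}{2}$ ($D{\left(m \right)} = \frac{1}{6} \cdot 3 = \frac{1}{2}$)
$a{\left(h \right)} = - 12 h$
$P{\left(G,X \right)} = 1$
$I = - \frac{299}{210}$ ($I = 43 \left(- \frac{1}{42}\right) + 8 \left(- \frac{1}{20}\right) = - \frac{43}{42} - \frac{2}{5} = - \frac{299}{210} \approx -1.4238$)
$o{\left(l \right)} = - \frac{509}{210}$ ($o{\left(l \right)} = -2 + \left(- \frac{299}{210} + 1\right) = -2 - \frac{89}{210} = - \frac{509}{210}$)
$42576 + o{\left(- a{\left(D{\left(-5 \right)} \right)} \right)} = 42576 - \frac{509}{210} = \frac{8940451}{210}$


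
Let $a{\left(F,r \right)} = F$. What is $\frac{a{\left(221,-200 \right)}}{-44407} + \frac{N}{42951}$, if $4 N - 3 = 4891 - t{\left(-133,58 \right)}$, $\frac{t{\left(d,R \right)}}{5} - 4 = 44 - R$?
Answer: $\frac{146909}{6172573} \approx 0.0238$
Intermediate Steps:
$t{\left(d,R \right)} = 240 - 5 R$ ($t{\left(d,R \right)} = 20 + 5 \left(44 - R\right) = 20 - \left(-220 + 5 R\right) = 240 - 5 R$)
$N = 1236$ ($N = \frac{3}{4} + \frac{4891 - \left(240 - 290\right)}{4} = \frac{3}{4} + \frac{4891 - -50}{4} = \frac{3}{4} + \frac{4891 + 50}{4} = \frac{3}{4} + \frac{1}{4} \cdot 4941 = \frac{3}{4} + \frac{4941}{4} = 1236$)
$\frac{a{\left(221,-200 \right)}}{-44407} + \frac{N}{42951} = \frac{221}{-44407} + \frac{1236}{42951} = 221 \left(- \frac{1}{44407}\right) + 1236 \cdot \frac{1}{42951} = - \frac{221}{44407} + \frac{4}{139} = \frac{146909}{6172573}$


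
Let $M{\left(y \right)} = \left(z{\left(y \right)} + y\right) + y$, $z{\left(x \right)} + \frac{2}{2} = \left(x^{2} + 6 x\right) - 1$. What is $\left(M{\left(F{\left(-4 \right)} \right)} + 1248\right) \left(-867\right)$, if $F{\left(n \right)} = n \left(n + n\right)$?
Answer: $-2190042$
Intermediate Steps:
$z{\left(x \right)} = -2 + x^{2} + 6 x$ ($z{\left(x \right)} = -1 - \left(1 - x^{2} - 6 x\right) = -1 + \left(-1 + x^{2} + 6 x\right) = -2 + x^{2} + 6 x$)
$F{\left(n \right)} = 2 n^{2}$ ($F{\left(n \right)} = n 2 n = 2 n^{2}$)
$M{\left(y \right)} = -2 + y^{2} + 8 y$ ($M{\left(y \right)} = \left(\left(-2 + y^{2} + 6 y\right) + y\right) + y = \left(-2 + y^{2} + 7 y\right) + y = -2 + y^{2} + 8 y$)
$\left(M{\left(F{\left(-4 \right)} \right)} + 1248\right) \left(-867\right) = \left(\left(-2 + \left(2 \left(-4\right)^{2}\right)^{2} + 8 \cdot 2 \left(-4\right)^{2}\right) + 1248\right) \left(-867\right) = \left(\left(-2 + \left(2 \cdot 16\right)^{2} + 8 \cdot 2 \cdot 16\right) + 1248\right) \left(-867\right) = \left(\left(-2 + 32^{2} + 8 \cdot 32\right) + 1248\right) \left(-867\right) = \left(\left(-2 + 1024 + 256\right) + 1248\right) \left(-867\right) = \left(1278 + 1248\right) \left(-867\right) = 2526 \left(-867\right) = -2190042$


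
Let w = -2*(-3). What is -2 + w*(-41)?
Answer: -248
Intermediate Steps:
w = 6
-2 + w*(-41) = -2 + 6*(-41) = -2 - 246 = -248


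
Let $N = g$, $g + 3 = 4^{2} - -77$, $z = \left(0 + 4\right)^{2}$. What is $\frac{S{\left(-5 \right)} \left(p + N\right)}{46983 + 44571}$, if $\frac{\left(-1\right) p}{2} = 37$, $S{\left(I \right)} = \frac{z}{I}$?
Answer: $- \frac{128}{228885} \approx -0.00055923$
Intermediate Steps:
$z = 16$ ($z = 4^{2} = 16$)
$g = 90$ ($g = -3 + \left(4^{2} - -77\right) = -3 + \left(16 + 77\right) = -3 + 93 = 90$)
$S{\left(I \right)} = \frac{16}{I}$
$N = 90$
$p = -74$ ($p = \left(-2\right) 37 = -74$)
$\frac{S{\left(-5 \right)} \left(p + N\right)}{46983 + 44571} = \frac{\frac{16}{-5} \left(-74 + 90\right)}{46983 + 44571} = \frac{16 \left(- \frac{1}{5}\right) 16}{91554} = \left(- \frac{16}{5}\right) 16 \cdot \frac{1}{91554} = \left(- \frac{256}{5}\right) \frac{1}{91554} = - \frac{128}{228885}$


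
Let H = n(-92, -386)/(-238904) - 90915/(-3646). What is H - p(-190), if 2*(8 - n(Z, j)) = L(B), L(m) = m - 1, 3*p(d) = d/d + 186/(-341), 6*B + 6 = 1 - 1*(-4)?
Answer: 474934889087/19162967648 ≈ 24.784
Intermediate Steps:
B = -1/6 (B = -1 + (1 - 1*(-4))/6 = -1 + (1 + 4)/6 = -1 + (1/6)*5 = -1 + 5/6 = -1/6 ≈ -0.16667)
p(d) = 5/33 (p(d) = (d/d + 186/(-341))/3 = (1 + 186*(-1/341))/3 = (1 - 6/11)/3 = (1/3)*(5/11) = 5/33)
L(m) = -1 + m
n(Z, j) = 103/12 (n(Z, j) = 8 - (-1 - 1/6)/2 = 8 - 1/2*(-7/6) = 8 + 7/12 = 103/12)
H = 130319555191/5226263904 (H = (103/12)/(-238904) - 90915/(-3646) = (103/12)*(-1/238904) - 90915*(-1/3646) = -103/2866848 + 90915/3646 = 130319555191/5226263904 ≈ 24.936)
H - p(-190) = 130319555191/5226263904 - 1*5/33 = 130319555191/5226263904 - 5/33 = 474934889087/19162967648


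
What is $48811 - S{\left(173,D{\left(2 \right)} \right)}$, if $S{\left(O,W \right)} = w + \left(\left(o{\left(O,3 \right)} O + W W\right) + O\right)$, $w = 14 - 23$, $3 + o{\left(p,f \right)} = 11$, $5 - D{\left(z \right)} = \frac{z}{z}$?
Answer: $47247$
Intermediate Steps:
$D{\left(z \right)} = 4$ ($D{\left(z \right)} = 5 - \frac{z}{z} = 5 - 1 = 4$)
$o{\left(p,f \right)} = 8$ ($o{\left(p,f \right)} = -3 + 11 = 8$)
$w = -9$
$S{\left(O,W \right)} = -9 + W^{2} + 9 O$ ($S{\left(O,W \right)} = -9 + \left(\left(8 O + W W\right) + O\right) = -9 + \left(\left(8 O + W^{2}\right) + O\right) = -9 + \left(\left(W^{2} + 8 O\right) + O\right) = -9 + \left(W^{2} + 9 O\right) = -9 + W^{2} + 9 O$)
$48811 - S{\left(173,D{\left(2 \right)} \right)} = 48811 - \left(-9 + 4^{2} + 9 \cdot 173\right) = 48811 - \left(-9 + 16 + 1557\right) = 48811 - 1564 = 47247$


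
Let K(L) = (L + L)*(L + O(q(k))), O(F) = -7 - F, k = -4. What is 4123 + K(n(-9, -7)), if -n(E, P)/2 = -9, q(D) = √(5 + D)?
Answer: 4483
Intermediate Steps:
n(E, P) = 18 (n(E, P) = -2*(-9) = 18)
K(L) = 2*L*(-8 + L) (K(L) = (L + L)*(L + (-7 - √(5 - 4))) = (2*L)*(L + (-7 - √1)) = (2*L)*(L + (-7 - 1*1)) = (2*L)*(L + (-7 - 1)) = (2*L)*(L - 8) = (2*L)*(-8 + L) = 2*L*(-8 + L))
4123 + K(n(-9, -7)) = 4123 + 2*18*(-8 + 18) = 4123 + 2*18*10 = 4123 + 360 = 4483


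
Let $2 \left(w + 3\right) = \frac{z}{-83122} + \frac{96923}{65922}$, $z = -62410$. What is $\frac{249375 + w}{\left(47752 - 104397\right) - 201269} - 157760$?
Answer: $- \frac{222956857980016942621}{1413257425982376} \approx -1.5776 \cdot 10^{5}$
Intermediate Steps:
$w = - \frac{10353392639}{5479568484}$ ($w = -3 + \frac{- \frac{62410}{-83122} + \frac{96923}{65922}}{2} = -3 + \frac{\left(-62410\right) \left(- \frac{1}{83122}\right) + 96923 \cdot \frac{1}{65922}}{2} = -3 + \frac{\frac{31205}{41561} + \frac{96923}{65922}}{2} = -3 + \frac{1}{2} \cdot \frac{6085312813}{2739784242} = -3 + \frac{6085312813}{5479568484} = - \frac{10353392639}{5479568484} \approx -1.8895$)
$\frac{249375 + w}{\left(47752 - 104397\right) - 201269} - 157760 = \frac{249375 - \frac{10353392639}{5479568484}}{\left(47752 - 104397\right) - 201269} - 157760 = \frac{1366457037304861}{5479568484 \left(-56645 - 201269\right)} - 157760 = \frac{1366457037304861}{5479568484 \left(-257914\right)} - 157760 = \frac{1366457037304861}{5479568484} \left(- \frac{1}{257914}\right) - 157760 = - \frac{1366457037304861}{1413257425982376} - 157760 = - \frac{222956857980016942621}{1413257425982376}$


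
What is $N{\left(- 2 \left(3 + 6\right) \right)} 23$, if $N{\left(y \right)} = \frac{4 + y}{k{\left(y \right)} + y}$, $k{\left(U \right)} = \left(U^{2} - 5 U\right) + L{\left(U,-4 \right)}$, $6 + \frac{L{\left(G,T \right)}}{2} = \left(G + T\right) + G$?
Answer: $- \frac{161}{152} \approx -1.0592$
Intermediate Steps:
$L{\left(G,T \right)} = -12 + 2 T + 4 G$ ($L{\left(G,T \right)} = -12 + 2 \left(\left(G + T\right) + G\right) = -12 + 2 \left(T + 2 G\right) = -12 + \left(2 T + 4 G\right) = -12 + 2 T + 4 G$)
$k{\left(U \right)} = -20 + U^{2} - U$ ($k{\left(U \right)} = \left(U^{2} - 5 U\right) + \left(-12 + 2 \left(-4\right) + 4 U\right) = \left(U^{2} - 5 U\right) - \left(20 - 4 U\right) = \left(U^{2} - 5 U\right) + \left(-20 + 4 U\right) = -20 + U^{2} - U$)
$N{\left(y \right)} = \frac{4 + y}{-20 + y^{2}}$ ($N{\left(y \right)} = \frac{4 + y}{\left(-20 + y^{2} - y\right) + y} = \frac{4 + y}{-20 + y^{2}}$)
$N{\left(- 2 \left(3 + 6\right) \right)} 23 = \frac{4 - 2 \left(3 + 6\right)}{-20 + \left(- 2 \left(3 + 6\right)\right)^{2}} \cdot 23 = \frac{4 - 18}{-20 + \left(\left(-2\right) 9\right)^{2}} \cdot 23 = \frac{4 - 18}{-20 + \left(-18\right)^{2}} \cdot 23 = \frac{1}{-20 + 324} \left(-14\right) 23 = \frac{1}{304} \left(-14\right) 23 = \left(- \frac{7}{152}\right) 23 = - \frac{161}{152}$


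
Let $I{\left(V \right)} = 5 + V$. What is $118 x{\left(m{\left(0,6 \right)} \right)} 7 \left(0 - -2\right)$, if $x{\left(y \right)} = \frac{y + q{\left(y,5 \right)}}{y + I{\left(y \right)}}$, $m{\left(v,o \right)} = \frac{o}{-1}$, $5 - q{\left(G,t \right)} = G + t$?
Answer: $0$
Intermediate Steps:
$q{\left(G,t \right)} = 5 - G - t$ ($q{\left(G,t \right)} = 5 - \left(G + t\right) = 5 - G - t$)
$m{\left(v,o \right)} = - o$ ($m{\left(v,o \right)} = o \left(-1\right) = - o$)
$x{\left(y \right)} = 0$ ($x{\left(y \right)} = \frac{y - y}{y + \left(5 + y\right)} = \frac{y - y}{5 + 2 y} = \frac{0}{5 + 2 y} = 0$)
$118 x{\left(m{\left(0,6 \right)} \right)} 7 \left(0 - -2\right) = 118 \cdot 0 \cdot 7 \left(0 - -2\right) = 0 \cdot 7 \left(0 + 2\right) = 0 \cdot 7 \cdot 2 = 0 \cdot 14 = 0$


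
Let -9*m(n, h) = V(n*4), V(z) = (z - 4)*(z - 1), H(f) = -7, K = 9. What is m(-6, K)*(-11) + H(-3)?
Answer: 7637/9 ≈ 848.56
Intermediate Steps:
V(z) = (-1 + z)*(-4 + z) (V(z) = (-4 + z)*(-1 + z) = (-1 + z)*(-4 + z))
m(n, h) = -4/9 - 16*n**2/9 + 20*n/9 (m(n, h) = -(4 + (n*4)**2 - 5*n*4)/9 = -(4 + (4*n)**2 - 20*n)/9 = -(4 + 16*n**2 - 20*n)/9 = -(4 - 20*n + 16*n**2)/9 = -4/9 - 16*n**2/9 + 20*n/9)
m(-6, K)*(-11) + H(-3) = (-4/9 - 16/9*(-6)**2 + (20/9)*(-6))*(-11) - 7 = (-4/9 - 16/9*36 - 40/3)*(-11) - 7 = (-4/9 - 64 - 40/3)*(-11) - 7 = -700/9*(-11) - 7 = 7700/9 - 7 = 7637/9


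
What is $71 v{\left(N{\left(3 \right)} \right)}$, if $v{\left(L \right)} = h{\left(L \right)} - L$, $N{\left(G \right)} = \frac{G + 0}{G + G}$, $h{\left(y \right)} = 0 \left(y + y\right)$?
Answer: $- \frac{71}{2} \approx -35.5$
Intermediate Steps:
$h{\left(y \right)} = 0$ ($h{\left(y \right)} = 0 \cdot 2 y = 0$)
$N{\left(G \right)} = \frac{1}{2}$ ($N{\left(G \right)} = \frac{G}{2 G} = G \frac{1}{2 G} = \frac{1}{2}$)
$v{\left(L \right)} = - L$ ($v{\left(L \right)} = 0 - L = - L$)
$71 v{\left(N{\left(3 \right)} \right)} = 71 \left(\left(-1\right) \frac{1}{2}\right) = 71 \left(- \frac{1}{2}\right) = - \frac{71}{2}$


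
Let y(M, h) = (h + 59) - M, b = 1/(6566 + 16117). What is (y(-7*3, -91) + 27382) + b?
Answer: 620856394/22683 ≈ 27371.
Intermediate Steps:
b = 1/22683 ≈ 4.4086e-5
y(M, h) = 59 + h - M (y(M, h) = (59 + h) - M = 59 + h - M)
(y(-7*3, -91) + 27382) + b = ((59 - 91 - (-7)*3) + 27382) + 1/22683 = ((59 - 91 - 1*(-21)) + 27382) + 1/22683 = ((59 - 91 + 21) + 27382) + 1/22683 = (-11 + 27382) + 1/22683 = 27371 + 1/22683 = 620856394/22683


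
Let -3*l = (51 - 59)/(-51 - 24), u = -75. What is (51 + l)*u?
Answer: -11467/3 ≈ -3822.3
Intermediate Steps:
l = -8/225 (l = -(51 - 59)/(3*(-51 - 24)) = -(-8)/(3*(-75)) = -(-8)*(-1)/(3*75) = -1/3*8/75 = -8/225 ≈ -0.035556)
(51 + l)*u = (51 - 8/225)*(-75) = (11467/225)*(-75) = -11467/3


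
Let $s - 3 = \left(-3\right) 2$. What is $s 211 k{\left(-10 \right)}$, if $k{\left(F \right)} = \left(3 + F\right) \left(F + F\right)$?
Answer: $-88620$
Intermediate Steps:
$s = -3$ ($s = 3 - 6 = -3$)
$k{\left(F \right)} = 2 F \left(3 + F\right)$ ($k{\left(F \right)} = \left(3 + F\right) 2 F = 2 F \left(3 + F\right)$)
$s 211 k{\left(-10 \right)} = \left(-3\right) 211 \cdot 2 \left(-10\right) \left(3 - 10\right) = - 633 \cdot 2 \left(-10\right) \left(-7\right) = \left(-633\right) 140 = -88620$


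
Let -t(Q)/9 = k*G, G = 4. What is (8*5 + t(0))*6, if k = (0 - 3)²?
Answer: -1704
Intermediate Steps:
k = 9 (k = (-3)² = 9)
t(Q) = -324 (t(Q) = -81*4 = -9*36 = -324)
(8*5 + t(0))*6 = (8*5 - 324)*6 = (40 - 324)*6 = -284*6 = -1704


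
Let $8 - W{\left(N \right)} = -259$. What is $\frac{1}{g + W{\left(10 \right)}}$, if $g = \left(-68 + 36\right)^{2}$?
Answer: $\frac{1}{1291} \approx 0.00077459$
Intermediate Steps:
$g = 1024$ ($g = \left(-32\right)^{2} = 1024$)
$W{\left(N \right)} = 267$ ($W{\left(N \right)} = 8 - -259 = 8 + 259 = 267$)
$\frac{1}{g + W{\left(10 \right)}} = \frac{1}{1024 + 267} = \frac{1}{1291}$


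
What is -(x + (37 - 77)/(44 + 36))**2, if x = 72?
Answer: -20449/4 ≈ -5112.3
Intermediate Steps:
-(x + (37 - 77)/(44 + 36))**2 = -(72 + (37 - 77)/(44 + 36))**2 = -(72 - 40/80)**2 = -(72 - 40*1/80)**2 = -(72 - 1/2)**2 = -(143/2)**2 = -1*20449/4 = -20449/4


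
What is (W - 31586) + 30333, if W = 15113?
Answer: 13860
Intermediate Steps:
(W - 31586) + 30333 = (15113 - 31586) + 30333 = -16473 + 30333 = 13860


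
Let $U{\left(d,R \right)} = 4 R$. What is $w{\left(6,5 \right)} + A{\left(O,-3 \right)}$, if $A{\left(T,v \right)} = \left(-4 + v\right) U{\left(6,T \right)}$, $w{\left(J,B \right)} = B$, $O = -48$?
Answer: $1349$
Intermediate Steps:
$A{\left(T,v \right)} = 4 T \left(-4 + v\right)$ ($A{\left(T,v \right)} = \left(-4 + v\right) 4 T = 4 T \left(-4 + v\right)$)
$w{\left(6,5 \right)} + A{\left(O,-3 \right)} = 5 + 4 \left(-48\right) \left(-4 - 3\right) = 5 + 4 \left(-48\right) \left(-7\right) = 5 + 1344 = 1349$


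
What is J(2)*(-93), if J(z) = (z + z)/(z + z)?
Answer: -93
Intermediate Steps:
J(z) = 1 (J(z) = (2*z)/((2*z)) = (2*z)*(1/(2*z)) = 1)
J(2)*(-93) = 1*(-93) = -93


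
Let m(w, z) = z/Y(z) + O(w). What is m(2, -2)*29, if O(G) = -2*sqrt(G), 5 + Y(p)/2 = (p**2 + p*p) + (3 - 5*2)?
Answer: 29/4 - 58*sqrt(2) ≈ -74.774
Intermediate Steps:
Y(p) = -24 + 4*p**2 (Y(p) = -10 + 2*((p**2 + p*p) + (3 - 5*2)) = -10 + 2*((p**2 + p**2) + (3 - 10)) = -10 + 2*(2*p**2 - 7) = -10 + 2*(-7 + 2*p**2) = -10 + (-14 + 4*p**2) = -24 + 4*p**2)
m(w, z) = -2*sqrt(w) + z/(-24 + 4*z**2) (m(w, z) = z/(-24 + 4*z**2) - 2*sqrt(w) = -2*sqrt(w) + z/(-24 + 4*z**2))
m(2, -2)*29 = ((-2 + 8*sqrt(2)*(6 - 1*(-2)**2))/(4*(-6 + (-2)**2)))*29 = ((-2 + 8*sqrt(2)*(6 - 1*4))/(4*(-6 + 4)))*29 = ((1/4)*(-2 + 8*sqrt(2)*(6 - 4))/(-2))*29 = ((1/4)*(-1/2)*(-2 + 8*sqrt(2)*2))*29 = ((1/4)*(-1/2)*(-2 + 16*sqrt(2)))*29 = (1/4 - 2*sqrt(2))*29 = 29/4 - 58*sqrt(2)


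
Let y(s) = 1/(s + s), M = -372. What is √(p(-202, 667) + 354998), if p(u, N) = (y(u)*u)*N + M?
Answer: √1419838/2 ≈ 595.79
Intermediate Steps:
y(s) = 1/(2*s)
p(u, N) = -372 + N/2 (p(u, N) = ((1/(2*u))*u)*N - 372 = N/2 - 372 = -372 + N/2)
√(p(-202, 667) + 354998) = √((-372 + (½)*667) + 354998) = √((-372 + 667/2) + 354998) = √(-77/2 + 354998) = √(709919/2) = √1419838/2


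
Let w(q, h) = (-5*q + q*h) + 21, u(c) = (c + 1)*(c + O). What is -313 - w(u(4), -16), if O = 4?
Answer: 506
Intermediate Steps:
u(c) = (1 + c)*(4 + c) (u(c) = (c + 1)*(c + 4) = (1 + c)*(4 + c))
w(q, h) = 21 - 5*q + h*q (w(q, h) = (-5*q + h*q) + 21 = 21 - 5*q + h*q)
-313 - w(u(4), -16) = -313 - (21 - 5*(4 + 4**2 + 5*4) - 16*(4 + 4**2 + 5*4)) = -313 - (21 - 5*(4 + 16 + 20) - 16*(4 + 16 + 20)) = -313 - (21 - 5*40 - 16*40) = -313 - (21 - 200 - 640) = -313 - 1*(-819) = -313 + 819 = 506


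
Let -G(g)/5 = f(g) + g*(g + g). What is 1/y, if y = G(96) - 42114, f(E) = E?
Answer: -1/134754 ≈ -7.4209e-6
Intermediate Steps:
G(g) = -10*g**2 - 5*g (G(g) = -5*(g + g*(g + g)) = -5*(g + g*(2*g)) = -5*(g + 2*g**2) = -10*g**2 - 5*g)
y = -134754 (y = 5*96*(-1 - 2*96) - 42114 = 5*96*(-1 - 192) - 42114 = 5*96*(-193) - 42114 = -92640 - 42114 = -134754)
1/y = 1/(-134754) = -1/134754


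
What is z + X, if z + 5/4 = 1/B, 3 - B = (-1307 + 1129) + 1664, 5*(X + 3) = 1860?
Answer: 2181489/5932 ≈ 367.75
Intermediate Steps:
X = 369 (X = -3 + (⅕)*1860 = -3 + 372 = 369)
B = -1483 (B = 3 - ((-1307 + 1129) + 1664) = 3 - (-178 + 1664) = 3 - 1*1486 = 3 - 1486 = -1483)
z = -7419/5932 (z = -5/4 + 1/(-1483) = -5/4 - 1/1483 = -7419/5932 ≈ -1.2507)
z + X = -7419/5932 + 369 = 2181489/5932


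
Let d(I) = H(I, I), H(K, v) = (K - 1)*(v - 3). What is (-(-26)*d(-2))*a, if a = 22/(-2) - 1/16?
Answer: -34515/8 ≈ -4314.4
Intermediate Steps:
H(K, v) = (-1 + K)*(-3 + v)
d(I) = 3 + I² - 4*I (d(I) = 3 - I - 3*I + I*I = 3 - I - 3*I + I² = 3 + I² - 4*I)
a = -177/16 (a = 22*(-½) - 1*1/16 = -11 - 1/16 = -177/16 ≈ -11.063)
(-(-26)*d(-2))*a = -(-26)*(3 + (-2)² - 4*(-2))*(-177/16) = -(-26)*(3 + 4 + 8)*(-177/16) = -(-26)*15*(-177/16) = -26*(-15)*(-177/16) = 390*(-177/16) = -34515/8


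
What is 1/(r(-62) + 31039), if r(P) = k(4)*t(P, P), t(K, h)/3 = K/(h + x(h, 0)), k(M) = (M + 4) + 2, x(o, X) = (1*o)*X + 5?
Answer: 19/590361 ≈ 3.2184e-5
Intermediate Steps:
x(o, X) = 5 + X*o (x(o, X) = o*X + 5 = X*o + 5 = 5 + X*o)
k(M) = 6 + M (k(M) = (4 + M) + 2 = 6 + M)
t(K, h) = 3*K/(5 + h) (t(K, h) = 3*(K/(h + (5 + 0*h))) = 3*(K/(h + (5 + 0))) = 3*(K/(h + 5)) = 3*(K/(5 + h)) = 3*K/(5 + h))
r(P) = 30*P/(5 + P) (r(P) = (6 + 4)*(3*P/(5 + P)) = 10*(3*P/(5 + P)) = 30*P/(5 + P))
1/(r(-62) + 31039) = 1/(30*(-62)/(5 - 62) + 31039) = 1/(30*(-62)/(-57) + 31039) = 1/(30*(-62)*(-1/57) + 31039) = 1/(620/19 + 31039) = 1/(590361/19) = 19/590361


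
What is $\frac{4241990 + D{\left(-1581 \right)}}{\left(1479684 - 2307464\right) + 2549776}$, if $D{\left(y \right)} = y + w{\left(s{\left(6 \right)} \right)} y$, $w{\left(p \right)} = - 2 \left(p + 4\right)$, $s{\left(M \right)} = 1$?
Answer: $\frac{4256219}{1721996} \approx 2.4717$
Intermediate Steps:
$w{\left(p \right)} = -8 - 2 p$ ($w{\left(p \right)} = - 2 \left(4 + p\right) = -8 - 2 p$)
$D{\left(y \right)} = - 9 y$ ($D{\left(y \right)} = y + \left(-8 - 2\right) y = y - 10 y = - 9 y$)
$\frac{4241990 + D{\left(-1581 \right)}}{\left(1479684 - 2307464\right) + 2549776} = \frac{4241990 - -14229}{\left(1479684 - 2307464\right) + 2549776} = \frac{4241990 + 14229}{-827780 + 2549776} = \frac{4256219}{1721996}$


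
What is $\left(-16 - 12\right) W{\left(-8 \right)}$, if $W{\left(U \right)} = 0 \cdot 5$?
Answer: $0$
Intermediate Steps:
$W{\left(U \right)} = 0$
$\left(-16 - 12\right) W{\left(-8 \right)} = \left(-16 - 12\right) 0 = \left(-28\right) 0 = 0$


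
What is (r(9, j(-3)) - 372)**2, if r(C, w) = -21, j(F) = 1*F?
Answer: 154449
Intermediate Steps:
j(F) = F
(r(9, j(-3)) - 372)**2 = (-21 - 372)**2 = (-393)**2 = 154449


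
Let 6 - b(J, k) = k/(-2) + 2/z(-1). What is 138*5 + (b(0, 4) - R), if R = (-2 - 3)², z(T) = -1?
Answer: 675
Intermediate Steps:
R = 25 (R = (-5)² = 25)
b(J, k) = 8 + k/2 (b(J, k) = 6 - (k/(-2) + 2/(-1)) = 6 - (k*(-½) + 2*(-1)) = 6 - (-k/2 - 2) = 6 - (-2 - k/2) = 6 + (2 + k/2) = 8 + k/2)
138*5 + (b(0, 4) - R) = 138*5 + ((8 + (½)*4) - 1*25) = 690 + ((8 + 2) - 25) = 690 + (10 - 25) = 690 - 15 = 675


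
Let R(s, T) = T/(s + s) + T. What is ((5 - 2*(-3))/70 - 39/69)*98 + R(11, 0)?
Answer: -4599/115 ≈ -39.991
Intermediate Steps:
R(s, T) = T + T/(2*s) (R(s, T) = T/((2*s)) + T = (1/(2*s))*T + T = T/(2*s) + T = T + T/(2*s))
((5 - 2*(-3))/70 - 39/69)*98 + R(11, 0) = ((5 - 2*(-3))/70 - 39/69)*98 + (0 + (½)*0/11) = ((5 + 6)*(1/70) - 39*1/69)*98 + (0 + (½)*0*(1/11)) = (11*(1/70) - 13/23)*98 + (0 + 0) = (11/70 - 13/23)*98 + 0 = -657/1610*98 + 0 = -4599/115 + 0 = -4599/115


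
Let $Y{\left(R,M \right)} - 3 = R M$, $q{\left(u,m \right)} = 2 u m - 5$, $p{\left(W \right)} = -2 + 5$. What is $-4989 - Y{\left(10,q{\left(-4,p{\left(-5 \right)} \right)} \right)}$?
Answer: $-4702$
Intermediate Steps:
$p{\left(W \right)} = 3$
$q{\left(u,m \right)} = -5 + 2 m u$ ($q{\left(u,m \right)} = 2 m u - 5 = -5 + 2 m u$)
$Y{\left(R,M \right)} = 3 + M R$ ($Y{\left(R,M \right)} = 3 + R M = 3 + M R$)
$-4989 - Y{\left(10,q{\left(-4,p{\left(-5 \right)} \right)} \right)} = -4989 - \left(3 + \left(-5 + 2 \cdot 3 \left(-4\right)\right) 10\right) = -4989 - \left(3 + \left(-5 - 24\right) 10\right) = -4989 - \left(3 - 290\right) = -4989 - -287 = -4989 + 287 = -4702$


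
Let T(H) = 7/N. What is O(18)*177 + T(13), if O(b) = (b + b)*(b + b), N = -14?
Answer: 458783/2 ≈ 2.2939e+5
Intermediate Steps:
O(b) = 4*b² (O(b) = (2*b)*(2*b) = 4*b²)
T(H) = -½ (T(H) = 7/(-14) = 7*(-1/14) = -½)
O(18)*177 + T(13) = (4*18²)*177 - ½ = (4*324)*177 - ½ = 1296*177 - ½ = 229392 - ½ = 458783/2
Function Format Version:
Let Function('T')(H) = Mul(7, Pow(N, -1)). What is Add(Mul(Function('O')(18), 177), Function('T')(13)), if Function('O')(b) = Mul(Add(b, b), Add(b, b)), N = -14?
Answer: Rational(458783, 2) ≈ 2.2939e+5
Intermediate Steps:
Function('O')(b) = Mul(4, Pow(b, 2)) (Function('O')(b) = Mul(Mul(2, b), Mul(2, b)) = Mul(4, Pow(b, 2)))
Function('T')(H) = Rational(-1, 2) (Function('T')(H) = Mul(7, Pow(-14, -1)) = Mul(7, Rational(-1, 14)) = Rational(-1, 2))
Add(Mul(Function('O')(18), 177), Function('T')(13)) = Add(Mul(Mul(4, Pow(18, 2)), 177), Rational(-1, 2)) = Add(Mul(Mul(4, 324), 177), Rational(-1, 2)) = Add(Mul(1296, 177), Rational(-1, 2)) = Add(229392, Rational(-1, 2)) = Rational(458783, 2)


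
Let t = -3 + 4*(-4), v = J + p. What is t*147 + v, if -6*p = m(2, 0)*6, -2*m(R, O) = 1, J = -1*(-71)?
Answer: -5443/2 ≈ -2721.5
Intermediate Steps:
J = 71
m(R, O) = -1/2 (m(R, O) = -1/2*1 = -1/2)
p = 1/2 (p = -(-1)*6/12 = -1/6*(-3) = 1/2 ≈ 0.50000)
v = 143/2 (v = 71 + 1/2 = 143/2 ≈ 71.500)
t = -19 (t = -3 - 16 = -19)
t*147 + v = -19*147 + 143/2 = -2793 + 143/2 = -5443/2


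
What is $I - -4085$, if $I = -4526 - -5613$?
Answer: $5172$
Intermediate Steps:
$I = 1087$ ($I = -4526 + 5613 = 1087$)
$I - -4085 = 1087 - -4085 = 1087 + 4085 = 5172$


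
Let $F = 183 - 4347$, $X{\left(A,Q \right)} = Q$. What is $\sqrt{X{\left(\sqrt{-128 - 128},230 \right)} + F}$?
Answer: $i \sqrt{3934} \approx 62.722 i$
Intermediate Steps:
$F = -4164$ ($F = 183 - 4347 = -4164$)
$\sqrt{X{\left(\sqrt{-128 - 128},230 \right)} + F} = \sqrt{230 - 4164} = \sqrt{-3934} = i \sqrt{3934}$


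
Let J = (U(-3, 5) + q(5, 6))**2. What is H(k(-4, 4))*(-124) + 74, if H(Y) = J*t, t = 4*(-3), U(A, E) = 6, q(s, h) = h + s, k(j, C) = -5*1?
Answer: 430106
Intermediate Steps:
k(j, C) = -5
t = -12
J = 289 (J = (6 + (6 + 5))**2 = (6 + 11)**2 = 17**2 = 289)
H(Y) = -3468 (H(Y) = 289*(-12) = -3468)
H(k(-4, 4))*(-124) + 74 = -3468*(-124) + 74 = 430032 + 74 = 430106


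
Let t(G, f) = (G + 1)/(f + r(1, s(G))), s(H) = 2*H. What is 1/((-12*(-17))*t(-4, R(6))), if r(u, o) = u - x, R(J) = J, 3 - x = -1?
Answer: -1/204 ≈ -0.0049020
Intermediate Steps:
x = 4 (x = 3 - 1*(-1) = 3 + 1 = 4)
r(u, o) = -4 + u (r(u, o) = u - 1*4 = u - 4 = -4 + u)
t(G, f) = (1 + G)/(-3 + f) (t(G, f) = (G + 1)/(f + (-4 + 1)) = (1 + G)/(f - 3) = (1 + G)/(-3 + f))
1/((-12*(-17))*t(-4, R(6))) = 1/((-12*(-17))*((1 - 4)/(-3 + 6))) = 1/(204*(-3/3)) = 1/(204*((⅓)*(-3))) = 1/(204*(-1)) = 1/(-204) = -1/204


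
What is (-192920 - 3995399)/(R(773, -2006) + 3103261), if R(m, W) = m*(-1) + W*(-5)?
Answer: -4188319/3112518 ≈ -1.3456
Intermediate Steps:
R(m, W) = -m - 5*W
(-192920 - 3995399)/(R(773, -2006) + 3103261) = (-192920 - 3995399)/((-1*773 - 5*(-2006)) + 3103261) = -4188319/((-773 + 10030) + 3103261) = -4188319/(9257 + 3103261) = -4188319/3112518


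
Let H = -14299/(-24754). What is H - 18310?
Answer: -453231441/24754 ≈ -18309.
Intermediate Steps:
H = 14299/24754 (H = -14299*(-1/24754) = 14299/24754 ≈ 0.57764)
H - 18310 = 14299/24754 - 18310 = -453231441/24754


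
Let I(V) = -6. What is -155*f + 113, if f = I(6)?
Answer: 1043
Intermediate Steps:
f = -6
-155*f + 113 = -155*(-6) + 113 = 930 + 113 = 1043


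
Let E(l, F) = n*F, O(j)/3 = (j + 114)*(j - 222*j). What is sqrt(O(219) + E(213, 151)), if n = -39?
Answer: I*sqrt(48356490) ≈ 6953.9*I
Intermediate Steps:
O(j) = -663*j*(114 + j) (O(j) = 3*((j + 114)*(j - 222*j)) = 3*((114 + j)*(-221*j)) = 3*(-221*j*(114 + j)) = -663*j*(114 + j))
E(l, F) = -39*F
sqrt(O(219) + E(213, 151)) = sqrt(-663*219*(114 + 219) - 39*151) = sqrt(-663*219*333 - 5889) = sqrt(-48350601 - 5889) = sqrt(-48356490) = I*sqrt(48356490)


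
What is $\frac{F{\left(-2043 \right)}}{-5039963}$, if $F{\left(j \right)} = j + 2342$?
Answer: $- \frac{299}{5039963} \approx -5.9326 \cdot 10^{-5}$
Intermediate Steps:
$F{\left(j \right)} = 2342 + j$
$\frac{F{\left(-2043 \right)}}{-5039963} = \frac{2342 - 2043}{-5039963} = 299 \left(- \frac{1}{5039963}\right) = - \frac{299}{5039963}$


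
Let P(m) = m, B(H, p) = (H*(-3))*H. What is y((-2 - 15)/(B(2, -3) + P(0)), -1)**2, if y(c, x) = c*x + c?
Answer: 0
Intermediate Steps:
B(H, p) = -3*H**2 (B(H, p) = (-3*H)*H = -3*H**2)
y(c, x) = c + c*x
y((-2 - 15)/(B(2, -3) + P(0)), -1)**2 = (((-2 - 15)/(-3*2**2 + 0))*(1 - 1))**2 = (-17/(-3*4 + 0)*0)**2 = (-17/(-12 + 0)*0)**2 = (-17/(-12)*0)**2 = (-17*(-1/12)*0)**2 = ((17/12)*0)**2 = 0**2 = 0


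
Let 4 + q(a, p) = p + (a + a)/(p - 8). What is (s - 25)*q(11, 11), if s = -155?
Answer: -2580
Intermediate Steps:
q(a, p) = -4 + p + 2*a/(-8 + p) (q(a, p) = -4 + (p + (a + a)/(p - 8)) = -4 + (p + (2*a)/(-8 + p)) = -4 + (p + 2*a/(-8 + p)) = -4 + p + 2*a/(-8 + p))
(s - 25)*q(11, 11) = (-155 - 25)*((32 + 11² - 12*11 + 2*11)/(-8 + 11)) = -180*(32 + 121 - 132 + 22)/3 = -60*43 = -180*43/3 = -2580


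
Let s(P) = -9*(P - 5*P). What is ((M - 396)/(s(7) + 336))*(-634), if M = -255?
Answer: 9827/14 ≈ 701.93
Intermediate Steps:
s(P) = 36*P (s(P) = -(-36)*P = 36*P)
((M - 396)/(s(7) + 336))*(-634) = ((-255 - 396)/(36*7 + 336))*(-634) = -651/(252 + 336)*(-634) = -651/588*(-634) = -651*1/588*(-634) = -31/28*(-634) = 9827/14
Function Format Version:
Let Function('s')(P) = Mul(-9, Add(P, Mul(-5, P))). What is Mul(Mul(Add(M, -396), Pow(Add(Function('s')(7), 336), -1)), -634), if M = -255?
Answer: Rational(9827, 14) ≈ 701.93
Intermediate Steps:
Function('s')(P) = Mul(36, P) (Function('s')(P) = Mul(-9, Mul(-4, P)) = Mul(36, P))
Mul(Mul(Add(M, -396), Pow(Add(Function('s')(7), 336), -1)), -634) = Mul(Mul(Add(-255, -396), Pow(Add(Mul(36, 7), 336), -1)), -634) = Mul(Mul(-651, Pow(Add(252, 336), -1)), -634) = Mul(Mul(-651, Pow(588, -1)), -634) = Mul(Mul(-651, Rational(1, 588)), -634) = Mul(Rational(-31, 28), -634) = Rational(9827, 14)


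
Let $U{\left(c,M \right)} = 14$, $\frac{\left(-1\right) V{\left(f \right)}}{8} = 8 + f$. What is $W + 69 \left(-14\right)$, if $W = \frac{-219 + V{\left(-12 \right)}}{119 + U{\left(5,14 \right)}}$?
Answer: $- \frac{128665}{133} \approx -967.41$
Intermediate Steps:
$V{\left(f \right)} = -64 - 8 f$ ($V{\left(f \right)} = - 8 \left(8 + f\right) = -64 - 8 f$)
$W = - \frac{187}{133}$ ($W = \frac{-219 - -32}{119 + 14} = \frac{-219 + \left(-64 + 96\right)}{133} = \left(-219 + 32\right) \frac{1}{133} = \left(-187\right) \frac{1}{133} = - \frac{187}{133} \approx -1.406$)
$W + 69 \left(-14\right) = - \frac{187}{133} + 69 \left(-14\right) = - \frac{187}{133} - 966 = - \frac{128665}{133}$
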